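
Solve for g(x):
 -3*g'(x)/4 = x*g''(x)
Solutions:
 g(x) = C1 + C2*x^(1/4)


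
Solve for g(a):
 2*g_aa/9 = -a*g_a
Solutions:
 g(a) = C1 + C2*erf(3*a/2)


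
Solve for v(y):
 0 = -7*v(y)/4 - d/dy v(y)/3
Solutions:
 v(y) = C1*exp(-21*y/4)


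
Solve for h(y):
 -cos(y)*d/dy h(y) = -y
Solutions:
 h(y) = C1 + Integral(y/cos(y), y)


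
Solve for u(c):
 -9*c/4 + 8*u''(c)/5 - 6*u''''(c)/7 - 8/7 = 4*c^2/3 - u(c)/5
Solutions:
 u(c) = C1*exp(-sqrt(30)*c*sqrt(28 + sqrt(994))/30) + C2*exp(sqrt(30)*c*sqrt(28 + sqrt(994))/30) + C3*sin(sqrt(30)*c*sqrt(-28 + sqrt(994))/30) + C4*cos(sqrt(30)*c*sqrt(-28 + sqrt(994))/30) + 20*c^2/3 + 45*c/4 - 2120/21


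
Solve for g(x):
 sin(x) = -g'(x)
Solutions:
 g(x) = C1 + cos(x)


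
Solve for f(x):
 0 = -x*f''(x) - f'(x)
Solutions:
 f(x) = C1 + C2*log(x)


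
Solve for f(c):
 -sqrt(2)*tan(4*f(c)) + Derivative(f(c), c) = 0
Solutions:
 f(c) = -asin(C1*exp(4*sqrt(2)*c))/4 + pi/4
 f(c) = asin(C1*exp(4*sqrt(2)*c))/4


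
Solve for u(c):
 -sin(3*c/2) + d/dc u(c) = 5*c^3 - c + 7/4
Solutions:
 u(c) = C1 + 5*c^4/4 - c^2/2 + 7*c/4 - 2*cos(3*c/2)/3


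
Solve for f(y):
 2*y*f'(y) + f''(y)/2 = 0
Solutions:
 f(y) = C1 + C2*erf(sqrt(2)*y)


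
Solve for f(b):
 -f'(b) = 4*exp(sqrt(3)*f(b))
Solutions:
 f(b) = sqrt(3)*(2*log(1/(C1 + 4*b)) - log(3))/6


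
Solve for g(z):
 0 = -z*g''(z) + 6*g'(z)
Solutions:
 g(z) = C1 + C2*z^7


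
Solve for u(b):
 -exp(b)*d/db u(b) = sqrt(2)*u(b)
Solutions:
 u(b) = C1*exp(sqrt(2)*exp(-b))


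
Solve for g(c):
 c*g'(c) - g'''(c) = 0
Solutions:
 g(c) = C1 + Integral(C2*airyai(c) + C3*airybi(c), c)


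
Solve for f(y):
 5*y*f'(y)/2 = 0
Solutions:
 f(y) = C1


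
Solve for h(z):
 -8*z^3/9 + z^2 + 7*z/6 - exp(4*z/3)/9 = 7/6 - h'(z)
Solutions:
 h(z) = C1 + 2*z^4/9 - z^3/3 - 7*z^2/12 + 7*z/6 + exp(4*z/3)/12


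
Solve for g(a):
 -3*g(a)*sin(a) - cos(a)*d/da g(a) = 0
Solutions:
 g(a) = C1*cos(a)^3


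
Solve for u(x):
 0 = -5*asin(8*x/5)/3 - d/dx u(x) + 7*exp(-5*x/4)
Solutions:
 u(x) = C1 - 5*x*asin(8*x/5)/3 - 5*sqrt(25 - 64*x^2)/24 - 28*exp(-5*x/4)/5


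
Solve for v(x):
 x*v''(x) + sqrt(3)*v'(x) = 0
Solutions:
 v(x) = C1 + C2*x^(1 - sqrt(3))


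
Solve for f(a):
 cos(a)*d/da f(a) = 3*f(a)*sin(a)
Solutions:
 f(a) = C1/cos(a)^3


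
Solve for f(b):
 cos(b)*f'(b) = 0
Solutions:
 f(b) = C1


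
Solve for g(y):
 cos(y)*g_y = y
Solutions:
 g(y) = C1 + Integral(y/cos(y), y)


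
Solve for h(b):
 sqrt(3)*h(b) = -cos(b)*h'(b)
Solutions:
 h(b) = C1*(sin(b) - 1)^(sqrt(3)/2)/(sin(b) + 1)^(sqrt(3)/2)


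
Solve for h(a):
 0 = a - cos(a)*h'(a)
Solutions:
 h(a) = C1 + Integral(a/cos(a), a)


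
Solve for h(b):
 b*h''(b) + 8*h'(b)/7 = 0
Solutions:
 h(b) = C1 + C2/b^(1/7)


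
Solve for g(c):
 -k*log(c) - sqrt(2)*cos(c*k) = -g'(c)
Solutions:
 g(c) = C1 + c*k*(log(c) - 1) + sqrt(2)*Piecewise((sin(c*k)/k, Ne(k, 0)), (c, True))


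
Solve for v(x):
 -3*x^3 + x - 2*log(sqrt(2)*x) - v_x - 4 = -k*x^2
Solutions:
 v(x) = C1 + k*x^3/3 - 3*x^4/4 + x^2/2 - 2*x*log(x) - 2*x - x*log(2)


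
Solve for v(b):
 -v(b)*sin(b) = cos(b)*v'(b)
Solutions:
 v(b) = C1*cos(b)


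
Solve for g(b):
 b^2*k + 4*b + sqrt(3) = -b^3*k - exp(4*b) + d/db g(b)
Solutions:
 g(b) = C1 + b^4*k/4 + b^3*k/3 + 2*b^2 + sqrt(3)*b + exp(4*b)/4


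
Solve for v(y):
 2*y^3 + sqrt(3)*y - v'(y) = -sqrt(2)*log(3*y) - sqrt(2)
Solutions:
 v(y) = C1 + y^4/2 + sqrt(3)*y^2/2 + sqrt(2)*y*log(y) + sqrt(2)*y*log(3)


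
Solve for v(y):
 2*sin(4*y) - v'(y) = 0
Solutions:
 v(y) = C1 - cos(4*y)/2


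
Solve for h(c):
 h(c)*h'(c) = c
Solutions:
 h(c) = -sqrt(C1 + c^2)
 h(c) = sqrt(C1 + c^2)


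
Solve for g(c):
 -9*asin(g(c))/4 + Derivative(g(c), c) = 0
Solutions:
 Integral(1/asin(_y), (_y, g(c))) = C1 + 9*c/4


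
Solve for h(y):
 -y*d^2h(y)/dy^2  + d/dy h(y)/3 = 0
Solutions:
 h(y) = C1 + C2*y^(4/3)


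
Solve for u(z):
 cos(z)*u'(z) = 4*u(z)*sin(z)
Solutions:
 u(z) = C1/cos(z)^4


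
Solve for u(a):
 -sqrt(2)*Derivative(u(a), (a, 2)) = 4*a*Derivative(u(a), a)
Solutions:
 u(a) = C1 + C2*erf(2^(1/4)*a)


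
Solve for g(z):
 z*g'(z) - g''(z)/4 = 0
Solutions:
 g(z) = C1 + C2*erfi(sqrt(2)*z)


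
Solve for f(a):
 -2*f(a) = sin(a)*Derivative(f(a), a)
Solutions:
 f(a) = C1*(cos(a) + 1)/(cos(a) - 1)


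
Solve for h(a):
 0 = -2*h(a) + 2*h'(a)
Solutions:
 h(a) = C1*exp(a)


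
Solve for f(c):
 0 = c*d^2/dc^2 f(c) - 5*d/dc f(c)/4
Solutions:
 f(c) = C1 + C2*c^(9/4)


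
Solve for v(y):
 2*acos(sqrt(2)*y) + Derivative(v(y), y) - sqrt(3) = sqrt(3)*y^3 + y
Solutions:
 v(y) = C1 + sqrt(3)*y^4/4 + y^2/2 - 2*y*acos(sqrt(2)*y) + sqrt(3)*y + sqrt(2)*sqrt(1 - 2*y^2)


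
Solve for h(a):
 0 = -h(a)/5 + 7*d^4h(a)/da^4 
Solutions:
 h(a) = C1*exp(-35^(3/4)*a/35) + C2*exp(35^(3/4)*a/35) + C3*sin(35^(3/4)*a/35) + C4*cos(35^(3/4)*a/35)


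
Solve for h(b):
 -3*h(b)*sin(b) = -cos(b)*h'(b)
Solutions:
 h(b) = C1/cos(b)^3


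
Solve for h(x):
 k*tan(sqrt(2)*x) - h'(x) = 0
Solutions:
 h(x) = C1 - sqrt(2)*k*log(cos(sqrt(2)*x))/2


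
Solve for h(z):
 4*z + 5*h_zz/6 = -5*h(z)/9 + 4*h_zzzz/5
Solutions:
 h(z) = C1*exp(-sqrt(15)*z*sqrt(5 + sqrt(89))/12) + C2*exp(sqrt(15)*z*sqrt(5 + sqrt(89))/12) + C3*sin(sqrt(15)*z*sqrt(-5 + sqrt(89))/12) + C4*cos(sqrt(15)*z*sqrt(-5 + sqrt(89))/12) - 36*z/5


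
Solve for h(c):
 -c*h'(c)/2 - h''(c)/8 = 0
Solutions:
 h(c) = C1 + C2*erf(sqrt(2)*c)


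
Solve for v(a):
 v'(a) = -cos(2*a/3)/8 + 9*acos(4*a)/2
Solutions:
 v(a) = C1 + 9*a*acos(4*a)/2 - 9*sqrt(1 - 16*a^2)/8 - 3*sin(2*a/3)/16


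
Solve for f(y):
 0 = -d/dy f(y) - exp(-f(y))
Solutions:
 f(y) = log(C1 - y)


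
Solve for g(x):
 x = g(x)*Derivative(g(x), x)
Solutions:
 g(x) = -sqrt(C1 + x^2)
 g(x) = sqrt(C1 + x^2)


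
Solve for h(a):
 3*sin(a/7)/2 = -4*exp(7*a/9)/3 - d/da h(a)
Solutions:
 h(a) = C1 - 12*exp(7*a/9)/7 + 21*cos(a/7)/2


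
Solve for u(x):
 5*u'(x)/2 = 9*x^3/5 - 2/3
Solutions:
 u(x) = C1 + 9*x^4/50 - 4*x/15


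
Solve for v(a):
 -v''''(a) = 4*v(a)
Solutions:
 v(a) = (C1*sin(a) + C2*cos(a))*exp(-a) + (C3*sin(a) + C4*cos(a))*exp(a)


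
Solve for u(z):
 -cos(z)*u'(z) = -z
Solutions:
 u(z) = C1 + Integral(z/cos(z), z)


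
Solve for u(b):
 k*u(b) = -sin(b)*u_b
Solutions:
 u(b) = C1*exp(k*(-log(cos(b) - 1) + log(cos(b) + 1))/2)


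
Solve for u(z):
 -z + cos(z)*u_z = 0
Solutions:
 u(z) = C1 + Integral(z/cos(z), z)


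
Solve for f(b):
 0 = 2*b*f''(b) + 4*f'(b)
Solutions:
 f(b) = C1 + C2/b


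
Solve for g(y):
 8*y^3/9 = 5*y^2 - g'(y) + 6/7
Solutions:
 g(y) = C1 - 2*y^4/9 + 5*y^3/3 + 6*y/7


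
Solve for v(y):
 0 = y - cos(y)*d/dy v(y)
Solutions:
 v(y) = C1 + Integral(y/cos(y), y)


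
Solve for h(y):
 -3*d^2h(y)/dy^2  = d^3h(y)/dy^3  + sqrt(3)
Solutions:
 h(y) = C1 + C2*y + C3*exp(-3*y) - sqrt(3)*y^2/6


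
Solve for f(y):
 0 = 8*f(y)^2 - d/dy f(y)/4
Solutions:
 f(y) = -1/(C1 + 32*y)


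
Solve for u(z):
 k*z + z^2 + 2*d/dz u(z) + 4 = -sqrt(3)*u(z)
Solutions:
 u(z) = C1*exp(-sqrt(3)*z/2) - sqrt(3)*k*z/3 + 2*k/3 - sqrt(3)*z^2/3 + 4*z/3 - 20*sqrt(3)/9


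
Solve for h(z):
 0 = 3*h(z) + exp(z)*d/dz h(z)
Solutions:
 h(z) = C1*exp(3*exp(-z))


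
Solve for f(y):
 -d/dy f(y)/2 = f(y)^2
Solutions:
 f(y) = 1/(C1 + 2*y)


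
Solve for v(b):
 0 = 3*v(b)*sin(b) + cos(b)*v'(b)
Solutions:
 v(b) = C1*cos(b)^3


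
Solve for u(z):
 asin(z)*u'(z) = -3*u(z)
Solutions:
 u(z) = C1*exp(-3*Integral(1/asin(z), z))


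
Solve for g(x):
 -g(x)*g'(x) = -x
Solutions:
 g(x) = -sqrt(C1 + x^2)
 g(x) = sqrt(C1 + x^2)


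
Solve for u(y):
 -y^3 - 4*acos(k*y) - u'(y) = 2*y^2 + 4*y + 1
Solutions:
 u(y) = C1 - y^4/4 - 2*y^3/3 - 2*y^2 - y - 4*Piecewise((y*acos(k*y) - sqrt(-k^2*y^2 + 1)/k, Ne(k, 0)), (pi*y/2, True))


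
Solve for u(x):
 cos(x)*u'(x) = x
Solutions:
 u(x) = C1 + Integral(x/cos(x), x)


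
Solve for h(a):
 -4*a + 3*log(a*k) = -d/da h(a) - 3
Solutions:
 h(a) = C1 + 2*a^2 - 3*a*log(a*k)


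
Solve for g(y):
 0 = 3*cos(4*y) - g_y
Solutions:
 g(y) = C1 + 3*sin(4*y)/4


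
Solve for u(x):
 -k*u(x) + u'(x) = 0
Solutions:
 u(x) = C1*exp(k*x)


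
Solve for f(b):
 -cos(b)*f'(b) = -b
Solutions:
 f(b) = C1 + Integral(b/cos(b), b)


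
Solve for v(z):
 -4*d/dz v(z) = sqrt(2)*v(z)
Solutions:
 v(z) = C1*exp(-sqrt(2)*z/4)


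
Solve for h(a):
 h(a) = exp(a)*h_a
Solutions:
 h(a) = C1*exp(-exp(-a))


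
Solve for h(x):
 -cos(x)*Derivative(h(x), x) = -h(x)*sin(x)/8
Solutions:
 h(x) = C1/cos(x)^(1/8)


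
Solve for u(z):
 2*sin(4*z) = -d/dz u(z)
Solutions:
 u(z) = C1 + cos(4*z)/2


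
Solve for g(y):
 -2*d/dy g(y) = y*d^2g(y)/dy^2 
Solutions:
 g(y) = C1 + C2/y


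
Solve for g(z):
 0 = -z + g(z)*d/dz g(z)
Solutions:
 g(z) = -sqrt(C1 + z^2)
 g(z) = sqrt(C1 + z^2)


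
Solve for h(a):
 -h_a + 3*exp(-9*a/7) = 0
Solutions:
 h(a) = C1 - 7*exp(-9*a/7)/3


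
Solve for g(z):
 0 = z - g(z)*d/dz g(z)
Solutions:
 g(z) = -sqrt(C1 + z^2)
 g(z) = sqrt(C1 + z^2)


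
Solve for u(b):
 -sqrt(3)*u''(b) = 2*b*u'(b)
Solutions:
 u(b) = C1 + C2*erf(3^(3/4)*b/3)


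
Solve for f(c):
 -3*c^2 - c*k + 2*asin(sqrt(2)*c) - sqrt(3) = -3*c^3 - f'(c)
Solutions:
 f(c) = C1 - 3*c^4/4 + c^3 + c^2*k/2 - 2*c*asin(sqrt(2)*c) + sqrt(3)*c - sqrt(2)*sqrt(1 - 2*c^2)


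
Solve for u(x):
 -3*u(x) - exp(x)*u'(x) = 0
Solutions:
 u(x) = C1*exp(3*exp(-x))


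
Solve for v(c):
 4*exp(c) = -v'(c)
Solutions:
 v(c) = C1 - 4*exp(c)


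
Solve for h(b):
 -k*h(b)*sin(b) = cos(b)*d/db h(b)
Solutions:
 h(b) = C1*exp(k*log(cos(b)))


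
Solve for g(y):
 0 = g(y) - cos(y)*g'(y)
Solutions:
 g(y) = C1*sqrt(sin(y) + 1)/sqrt(sin(y) - 1)


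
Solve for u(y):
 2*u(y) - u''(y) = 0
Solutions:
 u(y) = C1*exp(-sqrt(2)*y) + C2*exp(sqrt(2)*y)


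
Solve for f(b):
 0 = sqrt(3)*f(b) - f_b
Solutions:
 f(b) = C1*exp(sqrt(3)*b)


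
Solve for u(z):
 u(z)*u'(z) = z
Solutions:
 u(z) = -sqrt(C1 + z^2)
 u(z) = sqrt(C1 + z^2)


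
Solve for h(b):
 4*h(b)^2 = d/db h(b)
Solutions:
 h(b) = -1/(C1 + 4*b)


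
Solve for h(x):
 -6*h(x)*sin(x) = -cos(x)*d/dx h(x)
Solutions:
 h(x) = C1/cos(x)^6


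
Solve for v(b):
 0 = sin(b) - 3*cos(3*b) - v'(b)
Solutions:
 v(b) = C1 - sin(3*b) - cos(b)


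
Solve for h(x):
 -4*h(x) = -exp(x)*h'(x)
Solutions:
 h(x) = C1*exp(-4*exp(-x))


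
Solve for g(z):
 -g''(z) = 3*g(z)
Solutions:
 g(z) = C1*sin(sqrt(3)*z) + C2*cos(sqrt(3)*z)


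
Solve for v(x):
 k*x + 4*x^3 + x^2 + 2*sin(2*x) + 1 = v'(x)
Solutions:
 v(x) = C1 + k*x^2/2 + x^4 + x^3/3 + x - cos(2*x)


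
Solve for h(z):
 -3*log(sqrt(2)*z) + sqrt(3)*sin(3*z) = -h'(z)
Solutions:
 h(z) = C1 + 3*z*log(z) - 3*z + 3*z*log(2)/2 + sqrt(3)*cos(3*z)/3


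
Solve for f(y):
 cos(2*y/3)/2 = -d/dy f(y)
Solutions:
 f(y) = C1 - 3*sin(2*y/3)/4


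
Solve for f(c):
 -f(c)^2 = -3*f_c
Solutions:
 f(c) = -3/(C1 + c)


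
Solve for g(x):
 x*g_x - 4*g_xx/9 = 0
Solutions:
 g(x) = C1 + C2*erfi(3*sqrt(2)*x/4)


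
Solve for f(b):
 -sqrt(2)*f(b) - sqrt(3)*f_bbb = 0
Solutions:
 f(b) = C3*exp(-2^(1/6)*3^(5/6)*b/3) + (C1*sin(2^(1/6)*3^(1/3)*b/2) + C2*cos(2^(1/6)*3^(1/3)*b/2))*exp(2^(1/6)*3^(5/6)*b/6)


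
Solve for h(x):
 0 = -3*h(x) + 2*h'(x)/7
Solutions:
 h(x) = C1*exp(21*x/2)


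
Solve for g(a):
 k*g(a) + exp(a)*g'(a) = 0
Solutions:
 g(a) = C1*exp(k*exp(-a))


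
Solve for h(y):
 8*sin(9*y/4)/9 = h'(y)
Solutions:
 h(y) = C1 - 32*cos(9*y/4)/81


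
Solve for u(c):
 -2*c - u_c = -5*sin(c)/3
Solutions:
 u(c) = C1 - c^2 - 5*cos(c)/3


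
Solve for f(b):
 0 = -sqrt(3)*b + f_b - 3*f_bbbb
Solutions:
 f(b) = C1 + C4*exp(3^(2/3)*b/3) + sqrt(3)*b^2/2 + (C2*sin(3^(1/6)*b/2) + C3*cos(3^(1/6)*b/2))*exp(-3^(2/3)*b/6)


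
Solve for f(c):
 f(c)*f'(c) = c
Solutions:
 f(c) = -sqrt(C1 + c^2)
 f(c) = sqrt(C1 + c^2)


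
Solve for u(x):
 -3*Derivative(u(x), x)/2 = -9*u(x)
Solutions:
 u(x) = C1*exp(6*x)


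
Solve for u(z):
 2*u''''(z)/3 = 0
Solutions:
 u(z) = C1 + C2*z + C3*z^2 + C4*z^3


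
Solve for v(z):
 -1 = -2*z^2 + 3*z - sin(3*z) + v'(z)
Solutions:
 v(z) = C1 + 2*z^3/3 - 3*z^2/2 - z - cos(3*z)/3


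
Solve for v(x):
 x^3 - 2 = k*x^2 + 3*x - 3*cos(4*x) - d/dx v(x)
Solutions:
 v(x) = C1 + k*x^3/3 - x^4/4 + 3*x^2/2 + 2*x - 3*sin(4*x)/4


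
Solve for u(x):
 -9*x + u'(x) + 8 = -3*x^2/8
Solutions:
 u(x) = C1 - x^3/8 + 9*x^2/2 - 8*x


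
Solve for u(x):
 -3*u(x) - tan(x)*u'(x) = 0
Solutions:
 u(x) = C1/sin(x)^3


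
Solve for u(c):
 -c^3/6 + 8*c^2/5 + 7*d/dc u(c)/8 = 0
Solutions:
 u(c) = C1 + c^4/21 - 64*c^3/105


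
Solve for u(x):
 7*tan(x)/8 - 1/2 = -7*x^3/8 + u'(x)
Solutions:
 u(x) = C1 + 7*x^4/32 - x/2 - 7*log(cos(x))/8


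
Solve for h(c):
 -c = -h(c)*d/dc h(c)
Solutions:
 h(c) = -sqrt(C1 + c^2)
 h(c) = sqrt(C1 + c^2)


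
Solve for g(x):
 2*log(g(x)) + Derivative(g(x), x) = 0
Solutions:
 li(g(x)) = C1 - 2*x


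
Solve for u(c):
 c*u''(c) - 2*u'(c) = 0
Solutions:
 u(c) = C1 + C2*c^3


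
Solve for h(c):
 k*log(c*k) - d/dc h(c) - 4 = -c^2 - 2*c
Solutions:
 h(c) = C1 + c^3/3 + c^2 + c*k*log(c*k) + c*(-k - 4)


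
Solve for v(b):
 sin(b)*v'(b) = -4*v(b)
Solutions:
 v(b) = C1*(cos(b)^2 + 2*cos(b) + 1)/(cos(b)^2 - 2*cos(b) + 1)


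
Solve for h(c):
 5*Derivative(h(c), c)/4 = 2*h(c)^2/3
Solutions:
 h(c) = -15/(C1 + 8*c)


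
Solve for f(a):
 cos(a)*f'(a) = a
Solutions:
 f(a) = C1 + Integral(a/cos(a), a)


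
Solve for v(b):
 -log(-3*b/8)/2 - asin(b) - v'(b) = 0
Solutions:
 v(b) = C1 - b*log(-b)/2 - b*asin(b) - b*log(3) + b/2 + b*log(2) + b*log(6)/2 - sqrt(1 - b^2)


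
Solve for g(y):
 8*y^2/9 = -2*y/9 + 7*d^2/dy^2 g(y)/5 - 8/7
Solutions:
 g(y) = C1 + C2*y + 10*y^4/189 + 5*y^3/189 + 20*y^2/49


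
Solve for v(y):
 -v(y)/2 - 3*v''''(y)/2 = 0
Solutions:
 v(y) = (C1*sin(sqrt(2)*3^(3/4)*y/6) + C2*cos(sqrt(2)*3^(3/4)*y/6))*exp(-sqrt(2)*3^(3/4)*y/6) + (C3*sin(sqrt(2)*3^(3/4)*y/6) + C4*cos(sqrt(2)*3^(3/4)*y/6))*exp(sqrt(2)*3^(3/4)*y/6)


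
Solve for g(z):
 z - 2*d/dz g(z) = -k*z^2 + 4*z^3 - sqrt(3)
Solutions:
 g(z) = C1 + k*z^3/6 - z^4/2 + z^2/4 + sqrt(3)*z/2


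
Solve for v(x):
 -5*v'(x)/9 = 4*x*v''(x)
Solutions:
 v(x) = C1 + C2*x^(31/36)


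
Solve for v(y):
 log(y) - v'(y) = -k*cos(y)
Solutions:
 v(y) = C1 + k*sin(y) + y*log(y) - y


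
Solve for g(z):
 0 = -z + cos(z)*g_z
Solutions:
 g(z) = C1 + Integral(z/cos(z), z)


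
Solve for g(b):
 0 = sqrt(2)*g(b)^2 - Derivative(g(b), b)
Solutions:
 g(b) = -1/(C1 + sqrt(2)*b)


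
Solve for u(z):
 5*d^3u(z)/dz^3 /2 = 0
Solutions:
 u(z) = C1 + C2*z + C3*z^2


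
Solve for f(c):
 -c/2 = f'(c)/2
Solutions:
 f(c) = C1 - c^2/2


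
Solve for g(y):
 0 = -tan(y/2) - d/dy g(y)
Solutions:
 g(y) = C1 + 2*log(cos(y/2))


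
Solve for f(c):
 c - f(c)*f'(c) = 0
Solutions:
 f(c) = -sqrt(C1 + c^2)
 f(c) = sqrt(C1 + c^2)


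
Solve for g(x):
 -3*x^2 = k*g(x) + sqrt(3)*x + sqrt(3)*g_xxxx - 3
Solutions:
 g(x) = C1*exp(-3^(7/8)*x*(-k)^(1/4)/3) + C2*exp(3^(7/8)*x*(-k)^(1/4)/3) + C3*exp(-3^(7/8)*I*x*(-k)^(1/4)/3) + C4*exp(3^(7/8)*I*x*(-k)^(1/4)/3) - 3*x^2/k - sqrt(3)*x/k + 3/k


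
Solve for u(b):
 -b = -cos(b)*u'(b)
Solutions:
 u(b) = C1 + Integral(b/cos(b), b)


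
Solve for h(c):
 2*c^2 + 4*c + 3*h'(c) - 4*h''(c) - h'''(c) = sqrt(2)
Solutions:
 h(c) = C1 + C2*exp(c*(-2 + sqrt(7))) + C3*exp(-c*(2 + sqrt(7))) - 2*c^3/9 - 14*c^2/9 - 124*c/27 + sqrt(2)*c/3


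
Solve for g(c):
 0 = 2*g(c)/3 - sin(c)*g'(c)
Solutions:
 g(c) = C1*(cos(c) - 1)^(1/3)/(cos(c) + 1)^(1/3)


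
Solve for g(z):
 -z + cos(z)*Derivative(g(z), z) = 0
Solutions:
 g(z) = C1 + Integral(z/cos(z), z)


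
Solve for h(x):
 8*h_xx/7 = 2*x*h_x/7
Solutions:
 h(x) = C1 + C2*erfi(sqrt(2)*x/4)


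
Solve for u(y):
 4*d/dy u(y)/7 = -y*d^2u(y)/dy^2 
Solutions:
 u(y) = C1 + C2*y^(3/7)


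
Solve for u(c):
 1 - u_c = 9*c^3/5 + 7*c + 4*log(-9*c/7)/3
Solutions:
 u(c) = C1 - 9*c^4/20 - 7*c^2/2 - 4*c*log(-c)/3 + c*(-3*log(3) + log(21)/3 + log(7) + 7/3)


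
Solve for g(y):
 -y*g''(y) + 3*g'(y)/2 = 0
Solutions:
 g(y) = C1 + C2*y^(5/2)


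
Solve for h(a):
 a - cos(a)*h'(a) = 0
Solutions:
 h(a) = C1 + Integral(a/cos(a), a)


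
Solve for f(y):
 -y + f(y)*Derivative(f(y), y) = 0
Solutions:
 f(y) = -sqrt(C1 + y^2)
 f(y) = sqrt(C1 + y^2)


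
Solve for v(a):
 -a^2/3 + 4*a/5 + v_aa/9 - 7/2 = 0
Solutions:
 v(a) = C1 + C2*a + a^4/4 - 6*a^3/5 + 63*a^2/4


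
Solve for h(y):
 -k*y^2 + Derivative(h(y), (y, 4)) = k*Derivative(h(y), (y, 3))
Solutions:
 h(y) = C1 + C2*y + C3*y^2 + C4*exp(k*y) - y^5/60 - y^4/(12*k) - y^3/(3*k^2)


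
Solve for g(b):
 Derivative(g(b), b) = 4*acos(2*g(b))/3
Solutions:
 Integral(1/acos(2*_y), (_y, g(b))) = C1 + 4*b/3


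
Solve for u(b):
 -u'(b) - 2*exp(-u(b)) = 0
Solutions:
 u(b) = log(C1 - 2*b)


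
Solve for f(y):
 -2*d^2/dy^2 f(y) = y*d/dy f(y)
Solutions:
 f(y) = C1 + C2*erf(y/2)


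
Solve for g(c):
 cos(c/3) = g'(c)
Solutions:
 g(c) = C1 + 3*sin(c/3)


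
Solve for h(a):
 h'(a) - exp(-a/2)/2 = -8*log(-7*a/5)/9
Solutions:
 h(a) = C1 - 8*a*log(-a)/9 + 8*a*(-log(7) + 1 + log(5))/9 - exp(-a/2)


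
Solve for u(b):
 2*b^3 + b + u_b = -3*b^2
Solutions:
 u(b) = C1 - b^4/2 - b^3 - b^2/2


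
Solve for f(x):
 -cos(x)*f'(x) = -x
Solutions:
 f(x) = C1 + Integral(x/cos(x), x)


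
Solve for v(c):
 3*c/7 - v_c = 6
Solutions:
 v(c) = C1 + 3*c^2/14 - 6*c


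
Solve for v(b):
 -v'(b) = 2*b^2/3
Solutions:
 v(b) = C1 - 2*b^3/9


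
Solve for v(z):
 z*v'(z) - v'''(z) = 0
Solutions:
 v(z) = C1 + Integral(C2*airyai(z) + C3*airybi(z), z)


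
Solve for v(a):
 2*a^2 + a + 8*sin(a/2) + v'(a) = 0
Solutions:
 v(a) = C1 - 2*a^3/3 - a^2/2 + 16*cos(a/2)


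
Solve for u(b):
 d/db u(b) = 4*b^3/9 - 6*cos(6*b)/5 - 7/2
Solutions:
 u(b) = C1 + b^4/9 - 7*b/2 - sin(6*b)/5


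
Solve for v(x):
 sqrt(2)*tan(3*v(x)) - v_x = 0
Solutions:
 v(x) = -asin(C1*exp(3*sqrt(2)*x))/3 + pi/3
 v(x) = asin(C1*exp(3*sqrt(2)*x))/3


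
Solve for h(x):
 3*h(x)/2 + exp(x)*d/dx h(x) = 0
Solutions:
 h(x) = C1*exp(3*exp(-x)/2)


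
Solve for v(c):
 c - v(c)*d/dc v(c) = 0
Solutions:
 v(c) = -sqrt(C1 + c^2)
 v(c) = sqrt(C1 + c^2)


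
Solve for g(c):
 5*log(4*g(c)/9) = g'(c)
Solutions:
 -Integral(1/(log(_y) - 2*log(3) + 2*log(2)), (_y, g(c)))/5 = C1 - c


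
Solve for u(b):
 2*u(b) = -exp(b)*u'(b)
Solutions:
 u(b) = C1*exp(2*exp(-b))


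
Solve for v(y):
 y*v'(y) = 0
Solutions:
 v(y) = C1


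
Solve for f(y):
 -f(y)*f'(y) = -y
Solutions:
 f(y) = -sqrt(C1 + y^2)
 f(y) = sqrt(C1 + y^2)


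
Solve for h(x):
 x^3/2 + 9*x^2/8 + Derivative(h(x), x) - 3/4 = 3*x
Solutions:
 h(x) = C1 - x^4/8 - 3*x^3/8 + 3*x^2/2 + 3*x/4


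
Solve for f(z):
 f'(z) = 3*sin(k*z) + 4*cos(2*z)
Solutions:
 f(z) = C1 + 2*sin(2*z) - 3*cos(k*z)/k


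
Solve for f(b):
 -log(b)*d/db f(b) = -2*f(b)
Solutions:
 f(b) = C1*exp(2*li(b))


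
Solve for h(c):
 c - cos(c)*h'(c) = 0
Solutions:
 h(c) = C1 + Integral(c/cos(c), c)


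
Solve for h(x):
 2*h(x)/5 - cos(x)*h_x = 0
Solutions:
 h(x) = C1*(sin(x) + 1)^(1/5)/(sin(x) - 1)^(1/5)


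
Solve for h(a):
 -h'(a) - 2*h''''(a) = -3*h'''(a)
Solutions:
 h(a) = C1 + C4*exp(-a/2) + (C2 + C3*a)*exp(a)


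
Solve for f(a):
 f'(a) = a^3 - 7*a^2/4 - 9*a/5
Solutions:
 f(a) = C1 + a^4/4 - 7*a^3/12 - 9*a^2/10


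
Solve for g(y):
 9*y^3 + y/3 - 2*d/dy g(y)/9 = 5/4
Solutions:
 g(y) = C1 + 81*y^4/8 + 3*y^2/4 - 45*y/8


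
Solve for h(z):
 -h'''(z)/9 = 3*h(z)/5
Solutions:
 h(z) = C3*exp(-3*5^(2/3)*z/5) + (C1*sin(3*sqrt(3)*5^(2/3)*z/10) + C2*cos(3*sqrt(3)*5^(2/3)*z/10))*exp(3*5^(2/3)*z/10)


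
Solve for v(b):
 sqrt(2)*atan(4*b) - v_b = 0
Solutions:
 v(b) = C1 + sqrt(2)*(b*atan(4*b) - log(16*b^2 + 1)/8)


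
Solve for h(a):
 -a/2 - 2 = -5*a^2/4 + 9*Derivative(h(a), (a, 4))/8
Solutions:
 h(a) = C1 + C2*a + C3*a^2 + C4*a^3 + a^6/324 - a^5/270 - 2*a^4/27


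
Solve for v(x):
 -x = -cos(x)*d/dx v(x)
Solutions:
 v(x) = C1 + Integral(x/cos(x), x)


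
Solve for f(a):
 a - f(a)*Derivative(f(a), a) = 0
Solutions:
 f(a) = -sqrt(C1 + a^2)
 f(a) = sqrt(C1 + a^2)


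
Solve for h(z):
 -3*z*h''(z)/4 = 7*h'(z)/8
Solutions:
 h(z) = C1 + C2/z^(1/6)


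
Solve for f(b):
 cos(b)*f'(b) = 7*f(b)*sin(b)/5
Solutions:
 f(b) = C1/cos(b)^(7/5)


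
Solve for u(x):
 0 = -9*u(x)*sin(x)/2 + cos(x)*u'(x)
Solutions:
 u(x) = C1/cos(x)^(9/2)


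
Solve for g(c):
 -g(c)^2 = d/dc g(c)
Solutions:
 g(c) = 1/(C1 + c)


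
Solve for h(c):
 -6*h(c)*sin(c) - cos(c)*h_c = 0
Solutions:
 h(c) = C1*cos(c)^6


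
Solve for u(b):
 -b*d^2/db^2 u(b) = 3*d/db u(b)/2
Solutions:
 u(b) = C1 + C2/sqrt(b)


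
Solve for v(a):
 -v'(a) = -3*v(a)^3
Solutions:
 v(a) = -sqrt(2)*sqrt(-1/(C1 + 3*a))/2
 v(a) = sqrt(2)*sqrt(-1/(C1 + 3*a))/2


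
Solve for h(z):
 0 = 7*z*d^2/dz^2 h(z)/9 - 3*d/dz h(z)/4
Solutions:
 h(z) = C1 + C2*z^(55/28)


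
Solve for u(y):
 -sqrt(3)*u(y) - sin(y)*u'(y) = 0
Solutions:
 u(y) = C1*(cos(y) + 1)^(sqrt(3)/2)/(cos(y) - 1)^(sqrt(3)/2)


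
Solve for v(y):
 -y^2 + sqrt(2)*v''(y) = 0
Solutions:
 v(y) = C1 + C2*y + sqrt(2)*y^4/24


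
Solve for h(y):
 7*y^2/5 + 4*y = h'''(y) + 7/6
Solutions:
 h(y) = C1 + C2*y + C3*y^2 + 7*y^5/300 + y^4/6 - 7*y^3/36


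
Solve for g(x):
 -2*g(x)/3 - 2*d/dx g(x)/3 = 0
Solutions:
 g(x) = C1*exp(-x)


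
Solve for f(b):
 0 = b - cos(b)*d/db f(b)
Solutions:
 f(b) = C1 + Integral(b/cos(b), b)


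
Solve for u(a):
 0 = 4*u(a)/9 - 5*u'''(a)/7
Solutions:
 u(a) = C3*exp(2100^(1/3)*a/15) + (C1*sin(3^(5/6)*700^(1/3)*a/30) + C2*cos(3^(5/6)*700^(1/3)*a/30))*exp(-2100^(1/3)*a/30)


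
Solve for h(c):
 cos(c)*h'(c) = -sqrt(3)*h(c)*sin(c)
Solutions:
 h(c) = C1*cos(c)^(sqrt(3))


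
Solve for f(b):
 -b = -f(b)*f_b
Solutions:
 f(b) = -sqrt(C1 + b^2)
 f(b) = sqrt(C1 + b^2)


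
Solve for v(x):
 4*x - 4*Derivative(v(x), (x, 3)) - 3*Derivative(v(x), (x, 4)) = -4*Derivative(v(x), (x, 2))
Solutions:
 v(x) = C1 + C2*x + C3*exp(-2*x) + C4*exp(2*x/3) - x^3/6 - x^2/2


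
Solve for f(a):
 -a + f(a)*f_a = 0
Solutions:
 f(a) = -sqrt(C1 + a^2)
 f(a) = sqrt(C1 + a^2)


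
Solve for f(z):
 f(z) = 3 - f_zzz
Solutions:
 f(z) = C3*exp(-z) + (C1*sin(sqrt(3)*z/2) + C2*cos(sqrt(3)*z/2))*exp(z/2) + 3


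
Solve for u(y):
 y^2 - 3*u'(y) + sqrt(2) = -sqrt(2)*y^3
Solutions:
 u(y) = C1 + sqrt(2)*y^4/12 + y^3/9 + sqrt(2)*y/3


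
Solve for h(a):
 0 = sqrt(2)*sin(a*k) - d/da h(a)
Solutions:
 h(a) = C1 - sqrt(2)*cos(a*k)/k


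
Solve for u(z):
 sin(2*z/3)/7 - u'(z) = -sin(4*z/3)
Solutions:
 u(z) = C1 - 3*cos(2*z/3)/14 - 3*cos(4*z/3)/4


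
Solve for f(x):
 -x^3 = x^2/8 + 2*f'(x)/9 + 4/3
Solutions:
 f(x) = C1 - 9*x^4/8 - 3*x^3/16 - 6*x


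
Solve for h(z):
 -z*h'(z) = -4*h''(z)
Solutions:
 h(z) = C1 + C2*erfi(sqrt(2)*z/4)


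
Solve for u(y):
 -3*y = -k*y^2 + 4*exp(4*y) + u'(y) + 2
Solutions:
 u(y) = C1 + k*y^3/3 - 3*y^2/2 - 2*y - exp(4*y)


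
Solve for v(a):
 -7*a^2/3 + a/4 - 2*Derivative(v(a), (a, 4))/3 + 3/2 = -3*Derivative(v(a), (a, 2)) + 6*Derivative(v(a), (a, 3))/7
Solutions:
 v(a) = C1 + C2*a + C3*exp(3*a*(-3 + sqrt(107))/14) + C4*exp(-3*a*(3 + sqrt(107))/14) + 7*a^4/108 + 13*a^3/216 - 29*a^2/1134


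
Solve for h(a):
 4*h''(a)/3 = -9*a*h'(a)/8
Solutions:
 h(a) = C1 + C2*erf(3*sqrt(3)*a/8)


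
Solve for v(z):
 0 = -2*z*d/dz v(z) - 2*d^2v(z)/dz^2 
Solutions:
 v(z) = C1 + C2*erf(sqrt(2)*z/2)


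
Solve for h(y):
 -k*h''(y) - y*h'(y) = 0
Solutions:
 h(y) = C1 + C2*sqrt(k)*erf(sqrt(2)*y*sqrt(1/k)/2)


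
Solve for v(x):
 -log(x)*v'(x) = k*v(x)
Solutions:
 v(x) = C1*exp(-k*li(x))


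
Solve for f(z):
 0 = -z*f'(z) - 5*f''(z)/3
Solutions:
 f(z) = C1 + C2*erf(sqrt(30)*z/10)


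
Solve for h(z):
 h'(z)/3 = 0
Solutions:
 h(z) = C1


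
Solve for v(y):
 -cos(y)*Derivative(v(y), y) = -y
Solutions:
 v(y) = C1 + Integral(y/cos(y), y)


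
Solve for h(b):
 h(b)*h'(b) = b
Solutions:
 h(b) = -sqrt(C1 + b^2)
 h(b) = sqrt(C1 + b^2)


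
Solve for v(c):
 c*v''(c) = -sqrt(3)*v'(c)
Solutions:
 v(c) = C1 + C2*c^(1 - sqrt(3))


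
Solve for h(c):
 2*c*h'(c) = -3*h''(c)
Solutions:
 h(c) = C1 + C2*erf(sqrt(3)*c/3)


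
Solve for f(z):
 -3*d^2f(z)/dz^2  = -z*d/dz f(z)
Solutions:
 f(z) = C1 + C2*erfi(sqrt(6)*z/6)


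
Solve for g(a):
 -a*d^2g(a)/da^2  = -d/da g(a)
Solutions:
 g(a) = C1 + C2*a^2


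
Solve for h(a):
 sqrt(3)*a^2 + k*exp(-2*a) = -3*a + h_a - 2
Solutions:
 h(a) = C1 + sqrt(3)*a^3/3 + 3*a^2/2 + 2*a - k*exp(-2*a)/2


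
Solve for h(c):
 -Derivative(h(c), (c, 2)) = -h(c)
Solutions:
 h(c) = C1*exp(-c) + C2*exp(c)


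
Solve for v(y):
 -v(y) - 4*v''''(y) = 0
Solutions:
 v(y) = (C1*sin(y/2) + C2*cos(y/2))*exp(-y/2) + (C3*sin(y/2) + C4*cos(y/2))*exp(y/2)


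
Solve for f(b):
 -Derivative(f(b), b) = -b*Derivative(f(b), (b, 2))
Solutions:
 f(b) = C1 + C2*b^2


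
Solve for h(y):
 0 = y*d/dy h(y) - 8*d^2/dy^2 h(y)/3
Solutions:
 h(y) = C1 + C2*erfi(sqrt(3)*y/4)


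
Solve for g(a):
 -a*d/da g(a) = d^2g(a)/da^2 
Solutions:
 g(a) = C1 + C2*erf(sqrt(2)*a/2)


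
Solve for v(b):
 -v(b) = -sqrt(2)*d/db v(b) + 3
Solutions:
 v(b) = C1*exp(sqrt(2)*b/2) - 3


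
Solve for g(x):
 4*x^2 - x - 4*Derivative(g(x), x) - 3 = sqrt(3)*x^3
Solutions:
 g(x) = C1 - sqrt(3)*x^4/16 + x^3/3 - x^2/8 - 3*x/4


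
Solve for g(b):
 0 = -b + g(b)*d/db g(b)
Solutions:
 g(b) = -sqrt(C1 + b^2)
 g(b) = sqrt(C1 + b^2)


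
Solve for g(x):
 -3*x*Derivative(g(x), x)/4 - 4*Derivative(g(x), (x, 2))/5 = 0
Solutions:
 g(x) = C1 + C2*erf(sqrt(30)*x/8)


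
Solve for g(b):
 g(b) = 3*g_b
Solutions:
 g(b) = C1*exp(b/3)


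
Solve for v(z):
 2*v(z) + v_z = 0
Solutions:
 v(z) = C1*exp(-2*z)


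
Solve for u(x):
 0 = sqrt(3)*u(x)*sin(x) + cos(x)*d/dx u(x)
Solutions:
 u(x) = C1*cos(x)^(sqrt(3))


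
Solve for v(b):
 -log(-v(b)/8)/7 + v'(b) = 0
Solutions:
 -7*Integral(1/(log(-_y) - 3*log(2)), (_y, v(b))) = C1 - b


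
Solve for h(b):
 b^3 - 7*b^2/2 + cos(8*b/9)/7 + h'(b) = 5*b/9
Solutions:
 h(b) = C1 - b^4/4 + 7*b^3/6 + 5*b^2/18 - 9*sin(8*b/9)/56


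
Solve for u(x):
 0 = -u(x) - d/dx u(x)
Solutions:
 u(x) = C1*exp(-x)


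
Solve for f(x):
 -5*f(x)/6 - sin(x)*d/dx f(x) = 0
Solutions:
 f(x) = C1*(cos(x) + 1)^(5/12)/(cos(x) - 1)^(5/12)


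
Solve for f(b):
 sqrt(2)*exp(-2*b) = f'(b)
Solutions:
 f(b) = C1 - sqrt(2)*exp(-2*b)/2


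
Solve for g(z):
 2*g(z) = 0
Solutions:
 g(z) = 0


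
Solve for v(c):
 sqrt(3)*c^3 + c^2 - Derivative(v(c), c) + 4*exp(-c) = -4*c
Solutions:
 v(c) = C1 + sqrt(3)*c^4/4 + c^3/3 + 2*c^2 - 4*exp(-c)


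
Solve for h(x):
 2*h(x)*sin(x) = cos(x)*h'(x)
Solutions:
 h(x) = C1/cos(x)^2


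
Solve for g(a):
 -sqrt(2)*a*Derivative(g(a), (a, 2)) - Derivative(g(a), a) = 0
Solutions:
 g(a) = C1 + C2*a^(1 - sqrt(2)/2)


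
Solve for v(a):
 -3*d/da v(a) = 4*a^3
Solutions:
 v(a) = C1 - a^4/3


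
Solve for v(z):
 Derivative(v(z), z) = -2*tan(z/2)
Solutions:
 v(z) = C1 + 4*log(cos(z/2))


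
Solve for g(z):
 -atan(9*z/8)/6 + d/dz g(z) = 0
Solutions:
 g(z) = C1 + z*atan(9*z/8)/6 - 2*log(81*z^2 + 64)/27


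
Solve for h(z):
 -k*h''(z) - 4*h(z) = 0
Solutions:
 h(z) = C1*exp(-2*z*sqrt(-1/k)) + C2*exp(2*z*sqrt(-1/k))


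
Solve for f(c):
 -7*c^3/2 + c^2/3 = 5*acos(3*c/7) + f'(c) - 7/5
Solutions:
 f(c) = C1 - 7*c^4/8 + c^3/9 - 5*c*acos(3*c/7) + 7*c/5 + 5*sqrt(49 - 9*c^2)/3


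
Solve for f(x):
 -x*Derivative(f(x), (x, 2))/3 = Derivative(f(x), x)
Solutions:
 f(x) = C1 + C2/x^2


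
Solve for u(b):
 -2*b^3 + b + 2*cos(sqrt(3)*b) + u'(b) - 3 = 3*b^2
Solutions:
 u(b) = C1 + b^4/2 + b^3 - b^2/2 + 3*b - 2*sqrt(3)*sin(sqrt(3)*b)/3


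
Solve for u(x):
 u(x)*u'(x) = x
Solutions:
 u(x) = -sqrt(C1 + x^2)
 u(x) = sqrt(C1 + x^2)


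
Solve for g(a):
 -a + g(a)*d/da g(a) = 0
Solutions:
 g(a) = -sqrt(C1 + a^2)
 g(a) = sqrt(C1 + a^2)


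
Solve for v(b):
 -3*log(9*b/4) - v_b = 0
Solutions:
 v(b) = C1 - 3*b*log(b) + b*log(64/729) + 3*b


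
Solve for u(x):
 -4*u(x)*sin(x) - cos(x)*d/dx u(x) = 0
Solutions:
 u(x) = C1*cos(x)^4


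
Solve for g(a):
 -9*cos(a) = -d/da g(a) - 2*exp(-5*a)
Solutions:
 g(a) = C1 + 9*sin(a) + 2*exp(-5*a)/5


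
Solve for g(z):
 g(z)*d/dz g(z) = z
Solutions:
 g(z) = -sqrt(C1 + z^2)
 g(z) = sqrt(C1 + z^2)


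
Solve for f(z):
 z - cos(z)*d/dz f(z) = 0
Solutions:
 f(z) = C1 + Integral(z/cos(z), z)


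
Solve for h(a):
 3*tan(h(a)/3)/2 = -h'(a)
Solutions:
 h(a) = -3*asin(C1*exp(-a/2)) + 3*pi
 h(a) = 3*asin(C1*exp(-a/2))


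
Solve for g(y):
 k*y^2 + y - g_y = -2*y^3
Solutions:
 g(y) = C1 + k*y^3/3 + y^4/2 + y^2/2


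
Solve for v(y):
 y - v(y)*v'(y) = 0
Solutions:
 v(y) = -sqrt(C1 + y^2)
 v(y) = sqrt(C1 + y^2)


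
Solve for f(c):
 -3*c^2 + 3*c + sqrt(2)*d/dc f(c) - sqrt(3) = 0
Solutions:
 f(c) = C1 + sqrt(2)*c^3/2 - 3*sqrt(2)*c^2/4 + sqrt(6)*c/2


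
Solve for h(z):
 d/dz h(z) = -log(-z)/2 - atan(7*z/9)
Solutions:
 h(z) = C1 - z*log(-z)/2 - z*atan(7*z/9) + z/2 + 9*log(49*z^2 + 81)/14


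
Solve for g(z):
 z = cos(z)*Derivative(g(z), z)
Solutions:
 g(z) = C1 + Integral(z/cos(z), z)


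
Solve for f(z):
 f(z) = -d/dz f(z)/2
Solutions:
 f(z) = C1*exp(-2*z)


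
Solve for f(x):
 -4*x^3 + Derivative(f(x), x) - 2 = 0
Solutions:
 f(x) = C1 + x^4 + 2*x


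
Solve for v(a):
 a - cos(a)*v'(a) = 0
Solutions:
 v(a) = C1 + Integral(a/cos(a), a)


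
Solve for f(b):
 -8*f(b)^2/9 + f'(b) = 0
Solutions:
 f(b) = -9/(C1 + 8*b)


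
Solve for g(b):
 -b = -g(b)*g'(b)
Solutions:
 g(b) = -sqrt(C1 + b^2)
 g(b) = sqrt(C1 + b^2)


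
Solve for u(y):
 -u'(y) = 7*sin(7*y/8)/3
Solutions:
 u(y) = C1 + 8*cos(7*y/8)/3


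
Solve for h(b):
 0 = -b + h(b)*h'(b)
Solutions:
 h(b) = -sqrt(C1 + b^2)
 h(b) = sqrt(C1 + b^2)


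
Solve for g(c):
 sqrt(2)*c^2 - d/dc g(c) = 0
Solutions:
 g(c) = C1 + sqrt(2)*c^3/3


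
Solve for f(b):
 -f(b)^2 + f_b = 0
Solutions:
 f(b) = -1/(C1 + b)


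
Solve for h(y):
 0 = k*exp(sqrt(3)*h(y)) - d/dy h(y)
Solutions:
 h(y) = sqrt(3)*(2*log(-1/(C1 + k*y)) - log(3))/6


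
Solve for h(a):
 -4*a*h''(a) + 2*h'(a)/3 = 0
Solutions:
 h(a) = C1 + C2*a^(7/6)


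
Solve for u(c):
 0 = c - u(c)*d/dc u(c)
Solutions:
 u(c) = -sqrt(C1 + c^2)
 u(c) = sqrt(C1 + c^2)


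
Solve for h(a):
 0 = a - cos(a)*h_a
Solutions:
 h(a) = C1 + Integral(a/cos(a), a)


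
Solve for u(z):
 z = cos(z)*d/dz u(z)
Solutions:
 u(z) = C1 + Integral(z/cos(z), z)


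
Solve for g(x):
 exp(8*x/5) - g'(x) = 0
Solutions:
 g(x) = C1 + 5*exp(8*x/5)/8


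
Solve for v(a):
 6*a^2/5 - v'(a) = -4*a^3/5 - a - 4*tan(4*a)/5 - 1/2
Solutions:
 v(a) = C1 + a^4/5 + 2*a^3/5 + a^2/2 + a/2 - log(cos(4*a))/5


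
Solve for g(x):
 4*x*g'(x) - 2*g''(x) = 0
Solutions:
 g(x) = C1 + C2*erfi(x)


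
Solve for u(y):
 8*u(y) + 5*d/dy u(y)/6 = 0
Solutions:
 u(y) = C1*exp(-48*y/5)


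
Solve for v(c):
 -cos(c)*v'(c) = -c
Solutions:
 v(c) = C1 + Integral(c/cos(c), c)


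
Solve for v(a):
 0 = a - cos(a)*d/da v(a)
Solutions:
 v(a) = C1 + Integral(a/cos(a), a)


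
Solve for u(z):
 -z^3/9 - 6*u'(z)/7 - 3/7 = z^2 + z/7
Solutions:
 u(z) = C1 - 7*z^4/216 - 7*z^3/18 - z^2/12 - z/2


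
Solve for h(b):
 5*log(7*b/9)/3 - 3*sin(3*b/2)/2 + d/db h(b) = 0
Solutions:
 h(b) = C1 - 5*b*log(b)/3 - 2*b*log(7) + b*log(21)/3 + 5*b/3 + 3*b*log(3) - cos(3*b/2)


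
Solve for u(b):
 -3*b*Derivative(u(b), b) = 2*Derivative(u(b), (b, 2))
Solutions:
 u(b) = C1 + C2*erf(sqrt(3)*b/2)


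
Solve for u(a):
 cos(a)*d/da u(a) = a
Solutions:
 u(a) = C1 + Integral(a/cos(a), a)


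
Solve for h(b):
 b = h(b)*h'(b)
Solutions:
 h(b) = -sqrt(C1 + b^2)
 h(b) = sqrt(C1 + b^2)


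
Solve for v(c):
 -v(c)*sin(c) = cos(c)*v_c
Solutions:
 v(c) = C1*cos(c)


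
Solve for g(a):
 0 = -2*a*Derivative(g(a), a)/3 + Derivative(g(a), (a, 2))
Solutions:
 g(a) = C1 + C2*erfi(sqrt(3)*a/3)


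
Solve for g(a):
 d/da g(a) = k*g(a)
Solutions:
 g(a) = C1*exp(a*k)


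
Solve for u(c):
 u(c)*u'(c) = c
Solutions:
 u(c) = -sqrt(C1 + c^2)
 u(c) = sqrt(C1 + c^2)


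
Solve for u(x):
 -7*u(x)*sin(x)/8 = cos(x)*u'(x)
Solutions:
 u(x) = C1*cos(x)^(7/8)


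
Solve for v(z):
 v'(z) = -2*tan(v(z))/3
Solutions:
 v(z) = pi - asin(C1*exp(-2*z/3))
 v(z) = asin(C1*exp(-2*z/3))


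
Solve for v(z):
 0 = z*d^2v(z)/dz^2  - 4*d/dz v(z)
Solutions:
 v(z) = C1 + C2*z^5


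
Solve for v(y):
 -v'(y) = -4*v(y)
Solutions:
 v(y) = C1*exp(4*y)


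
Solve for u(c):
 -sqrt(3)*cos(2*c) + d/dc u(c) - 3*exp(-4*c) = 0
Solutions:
 u(c) = C1 + sqrt(3)*sin(2*c)/2 - 3*exp(-4*c)/4


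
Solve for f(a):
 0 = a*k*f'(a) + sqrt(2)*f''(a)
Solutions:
 f(a) = Piecewise((-2^(3/4)*sqrt(pi)*C1*erf(2^(1/4)*a*sqrt(k)/2)/(2*sqrt(k)) - C2, (k > 0) | (k < 0)), (-C1*a - C2, True))


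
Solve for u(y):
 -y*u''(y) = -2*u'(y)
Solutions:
 u(y) = C1 + C2*y^3


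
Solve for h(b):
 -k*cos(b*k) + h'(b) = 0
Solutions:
 h(b) = C1 + sin(b*k)


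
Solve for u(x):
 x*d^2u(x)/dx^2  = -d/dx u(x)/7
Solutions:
 u(x) = C1 + C2*x^(6/7)


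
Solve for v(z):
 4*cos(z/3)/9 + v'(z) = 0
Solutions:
 v(z) = C1 - 4*sin(z/3)/3


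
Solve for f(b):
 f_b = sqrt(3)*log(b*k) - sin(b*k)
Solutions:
 f(b) = C1 + sqrt(3)*b*(log(b*k) - 1) - Piecewise((-cos(b*k)/k, Ne(k, 0)), (0, True))


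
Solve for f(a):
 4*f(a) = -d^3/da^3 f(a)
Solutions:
 f(a) = C3*exp(-2^(2/3)*a) + (C1*sin(2^(2/3)*sqrt(3)*a/2) + C2*cos(2^(2/3)*sqrt(3)*a/2))*exp(2^(2/3)*a/2)


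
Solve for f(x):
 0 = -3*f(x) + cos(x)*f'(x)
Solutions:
 f(x) = C1*(sin(x) + 1)^(3/2)/(sin(x) - 1)^(3/2)


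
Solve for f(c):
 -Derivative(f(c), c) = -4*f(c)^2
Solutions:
 f(c) = -1/(C1 + 4*c)


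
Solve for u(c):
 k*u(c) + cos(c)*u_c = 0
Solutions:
 u(c) = C1*exp(k*(log(sin(c) - 1) - log(sin(c) + 1))/2)


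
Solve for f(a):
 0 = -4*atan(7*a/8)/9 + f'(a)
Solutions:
 f(a) = C1 + 4*a*atan(7*a/8)/9 - 16*log(49*a^2 + 64)/63


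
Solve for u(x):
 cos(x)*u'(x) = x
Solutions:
 u(x) = C1 + Integral(x/cos(x), x)


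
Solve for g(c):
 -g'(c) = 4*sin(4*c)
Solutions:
 g(c) = C1 + cos(4*c)


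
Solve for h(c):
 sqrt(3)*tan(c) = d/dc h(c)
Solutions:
 h(c) = C1 - sqrt(3)*log(cos(c))


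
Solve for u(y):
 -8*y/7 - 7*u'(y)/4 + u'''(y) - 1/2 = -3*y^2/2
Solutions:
 u(y) = C1 + C2*exp(-sqrt(7)*y/2) + C3*exp(sqrt(7)*y/2) + 2*y^3/7 - 16*y^2/49 + 34*y/49


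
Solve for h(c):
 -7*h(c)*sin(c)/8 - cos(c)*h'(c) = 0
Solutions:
 h(c) = C1*cos(c)^(7/8)


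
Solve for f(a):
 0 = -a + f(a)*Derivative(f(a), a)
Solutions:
 f(a) = -sqrt(C1 + a^2)
 f(a) = sqrt(C1 + a^2)


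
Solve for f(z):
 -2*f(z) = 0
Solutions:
 f(z) = 0


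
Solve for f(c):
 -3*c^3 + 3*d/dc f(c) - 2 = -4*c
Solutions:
 f(c) = C1 + c^4/4 - 2*c^2/3 + 2*c/3


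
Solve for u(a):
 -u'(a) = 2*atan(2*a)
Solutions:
 u(a) = C1 - 2*a*atan(2*a) + log(4*a^2 + 1)/2


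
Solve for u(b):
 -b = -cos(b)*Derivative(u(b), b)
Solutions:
 u(b) = C1 + Integral(b/cos(b), b)


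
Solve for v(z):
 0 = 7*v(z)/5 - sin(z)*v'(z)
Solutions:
 v(z) = C1*(cos(z) - 1)^(7/10)/(cos(z) + 1)^(7/10)


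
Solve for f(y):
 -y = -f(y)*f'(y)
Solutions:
 f(y) = -sqrt(C1 + y^2)
 f(y) = sqrt(C1 + y^2)


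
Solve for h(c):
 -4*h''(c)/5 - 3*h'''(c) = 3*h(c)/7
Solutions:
 h(c) = C1*exp(c*(-112 + 224*14^(1/3)/(135*sqrt(464585) + 92021)^(1/3) + 14^(2/3)*(135*sqrt(464585) + 92021)^(1/3))/1260)*sin(14^(1/3)*sqrt(3)*c*(-14^(1/3)*(135*sqrt(464585) + 92021)^(1/3) + 224/(135*sqrt(464585) + 92021)^(1/3))/1260) + C2*exp(c*(-112 + 224*14^(1/3)/(135*sqrt(464585) + 92021)^(1/3) + 14^(2/3)*(135*sqrt(464585) + 92021)^(1/3))/1260)*cos(14^(1/3)*sqrt(3)*c*(-14^(1/3)*(135*sqrt(464585) + 92021)^(1/3) + 224/(135*sqrt(464585) + 92021)^(1/3))/1260) + C3*exp(-c*(224*14^(1/3)/(135*sqrt(464585) + 92021)^(1/3) + 56 + 14^(2/3)*(135*sqrt(464585) + 92021)^(1/3))/630)


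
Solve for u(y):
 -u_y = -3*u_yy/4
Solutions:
 u(y) = C1 + C2*exp(4*y/3)


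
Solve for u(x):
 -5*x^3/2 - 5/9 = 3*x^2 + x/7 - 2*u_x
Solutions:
 u(x) = C1 + 5*x^4/16 + x^3/2 + x^2/28 + 5*x/18


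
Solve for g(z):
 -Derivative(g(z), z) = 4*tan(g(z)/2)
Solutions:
 g(z) = -2*asin(C1*exp(-2*z)) + 2*pi
 g(z) = 2*asin(C1*exp(-2*z))


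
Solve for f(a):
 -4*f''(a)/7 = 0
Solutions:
 f(a) = C1 + C2*a


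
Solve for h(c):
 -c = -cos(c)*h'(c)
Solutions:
 h(c) = C1 + Integral(c/cos(c), c)


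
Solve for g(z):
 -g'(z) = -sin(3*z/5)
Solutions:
 g(z) = C1 - 5*cos(3*z/5)/3


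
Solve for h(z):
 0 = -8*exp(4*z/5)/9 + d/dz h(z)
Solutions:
 h(z) = C1 + 10*exp(4*z/5)/9


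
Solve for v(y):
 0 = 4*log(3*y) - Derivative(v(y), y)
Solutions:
 v(y) = C1 + 4*y*log(y) - 4*y + y*log(81)


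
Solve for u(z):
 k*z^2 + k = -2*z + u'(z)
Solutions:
 u(z) = C1 + k*z^3/3 + k*z + z^2


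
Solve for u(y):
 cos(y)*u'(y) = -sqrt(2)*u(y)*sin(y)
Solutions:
 u(y) = C1*cos(y)^(sqrt(2))


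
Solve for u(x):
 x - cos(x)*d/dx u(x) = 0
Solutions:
 u(x) = C1 + Integral(x/cos(x), x)


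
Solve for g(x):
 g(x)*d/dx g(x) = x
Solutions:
 g(x) = -sqrt(C1 + x^2)
 g(x) = sqrt(C1 + x^2)


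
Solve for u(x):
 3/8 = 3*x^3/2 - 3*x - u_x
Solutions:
 u(x) = C1 + 3*x^4/8 - 3*x^2/2 - 3*x/8


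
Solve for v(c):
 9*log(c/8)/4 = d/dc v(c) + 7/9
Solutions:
 v(c) = C1 + 9*c*log(c)/4 - 27*c*log(2)/4 - 109*c/36


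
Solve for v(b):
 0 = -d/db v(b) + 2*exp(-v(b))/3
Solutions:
 v(b) = log(C1 + 2*b/3)


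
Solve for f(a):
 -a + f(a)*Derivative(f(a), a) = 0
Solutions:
 f(a) = -sqrt(C1 + a^2)
 f(a) = sqrt(C1 + a^2)


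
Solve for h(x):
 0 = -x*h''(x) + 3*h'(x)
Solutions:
 h(x) = C1 + C2*x^4


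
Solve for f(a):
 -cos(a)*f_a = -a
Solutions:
 f(a) = C1 + Integral(a/cos(a), a)


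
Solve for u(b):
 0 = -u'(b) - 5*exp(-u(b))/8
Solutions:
 u(b) = log(C1 - 5*b/8)


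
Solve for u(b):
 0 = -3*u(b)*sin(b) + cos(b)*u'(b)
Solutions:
 u(b) = C1/cos(b)^3


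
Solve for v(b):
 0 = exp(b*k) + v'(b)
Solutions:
 v(b) = C1 - exp(b*k)/k


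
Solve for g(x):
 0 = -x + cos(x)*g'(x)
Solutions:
 g(x) = C1 + Integral(x/cos(x), x)


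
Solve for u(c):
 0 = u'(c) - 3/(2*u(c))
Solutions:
 u(c) = -sqrt(C1 + 3*c)
 u(c) = sqrt(C1 + 3*c)


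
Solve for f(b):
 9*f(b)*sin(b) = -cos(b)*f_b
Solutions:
 f(b) = C1*cos(b)^9


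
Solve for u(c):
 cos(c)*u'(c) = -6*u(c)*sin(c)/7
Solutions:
 u(c) = C1*cos(c)^(6/7)


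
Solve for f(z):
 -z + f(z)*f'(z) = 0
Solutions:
 f(z) = -sqrt(C1 + z^2)
 f(z) = sqrt(C1 + z^2)
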